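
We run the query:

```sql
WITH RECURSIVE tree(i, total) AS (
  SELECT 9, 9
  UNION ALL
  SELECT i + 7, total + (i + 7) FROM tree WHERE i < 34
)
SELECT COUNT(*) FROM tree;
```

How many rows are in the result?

Base: i=9, total=9.
Iteration 1: 9 < 34 holds -> i = 9 + 7 = 16, total = 9 + 16 = 25.
Iteration 2: 16 < 34 holds -> i = 16 + 7 = 23, total = 25 + 23 = 48.
Iteration 3: 23 < 34 holds -> i = 23 + 7 = 30, total = 48 + 30 = 78.
Iteration 4: 30 < 34 holds -> i = 30 + 7 = 37, total = 78 + 37 = 115.
Iteration 5: 37 < 34 fails; recursion stops.
Total rows emitted: 5.

5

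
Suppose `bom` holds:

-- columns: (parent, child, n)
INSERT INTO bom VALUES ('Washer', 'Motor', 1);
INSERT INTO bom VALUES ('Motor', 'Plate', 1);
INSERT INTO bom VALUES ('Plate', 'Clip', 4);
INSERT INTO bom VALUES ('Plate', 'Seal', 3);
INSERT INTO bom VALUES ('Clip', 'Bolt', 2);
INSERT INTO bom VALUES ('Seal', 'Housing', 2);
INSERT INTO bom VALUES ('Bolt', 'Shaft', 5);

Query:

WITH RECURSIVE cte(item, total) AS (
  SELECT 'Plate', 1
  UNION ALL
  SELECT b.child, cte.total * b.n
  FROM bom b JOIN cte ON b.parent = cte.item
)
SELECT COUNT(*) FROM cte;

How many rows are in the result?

6

Base: (Plate, total=1).
Iteration 1: components of {Plate} -> Clip = 1*4 = 4, Seal = 1*3 = 3.
Iteration 2: components of {Clip,Seal} -> Bolt = 4*2 = 8, Housing = 3*2 = 6.
Iteration 3: components of {Bolt,Housing} -> Shaft = 8*5 = 40.
Iteration 4: no further components; recursion stops.
Total rows emitted: 6.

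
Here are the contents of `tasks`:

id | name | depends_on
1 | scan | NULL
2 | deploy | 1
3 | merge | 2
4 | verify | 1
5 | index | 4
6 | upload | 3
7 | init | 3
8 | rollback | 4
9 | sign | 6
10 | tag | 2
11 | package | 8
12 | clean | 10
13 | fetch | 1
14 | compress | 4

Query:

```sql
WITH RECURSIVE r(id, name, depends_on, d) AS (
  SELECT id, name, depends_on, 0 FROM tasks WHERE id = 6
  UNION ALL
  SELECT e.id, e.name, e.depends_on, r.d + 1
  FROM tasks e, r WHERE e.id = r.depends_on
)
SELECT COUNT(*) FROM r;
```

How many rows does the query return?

Base: id=6 (upload), depends_on=3, d 0.
Iteration 1: join on id=3 -> merge (id 3, depends_on=2, d 1).
Iteration 2: join on id=2 -> deploy (id 2, depends_on=1, d 2).
Iteration 3: join on id=1 -> scan (id 1, depends_on=NULL, d 3).
Iteration 4: depends_on is NULL; no match; recursion stops.
Total rows emitted: 4.

4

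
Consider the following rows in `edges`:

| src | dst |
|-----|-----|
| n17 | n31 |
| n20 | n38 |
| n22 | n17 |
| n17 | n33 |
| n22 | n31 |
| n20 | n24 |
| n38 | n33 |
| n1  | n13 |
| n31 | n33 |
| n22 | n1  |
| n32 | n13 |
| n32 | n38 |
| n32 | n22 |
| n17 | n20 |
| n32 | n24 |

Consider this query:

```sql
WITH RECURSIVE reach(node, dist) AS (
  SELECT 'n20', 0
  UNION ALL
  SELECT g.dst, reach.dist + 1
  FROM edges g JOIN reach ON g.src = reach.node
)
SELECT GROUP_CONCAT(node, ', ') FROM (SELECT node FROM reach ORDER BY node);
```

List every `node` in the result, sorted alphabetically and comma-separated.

Base: (n20, dist=0).
Iteration 1: edges from {n20} -> (n24, dist=1), (n38, dist=1).
Iteration 2: edges from {n24,n38} -> (n33, dist=2).
Iteration 3: no outgoing edges from {n33}; recursion stops.

n20, n24, n33, n38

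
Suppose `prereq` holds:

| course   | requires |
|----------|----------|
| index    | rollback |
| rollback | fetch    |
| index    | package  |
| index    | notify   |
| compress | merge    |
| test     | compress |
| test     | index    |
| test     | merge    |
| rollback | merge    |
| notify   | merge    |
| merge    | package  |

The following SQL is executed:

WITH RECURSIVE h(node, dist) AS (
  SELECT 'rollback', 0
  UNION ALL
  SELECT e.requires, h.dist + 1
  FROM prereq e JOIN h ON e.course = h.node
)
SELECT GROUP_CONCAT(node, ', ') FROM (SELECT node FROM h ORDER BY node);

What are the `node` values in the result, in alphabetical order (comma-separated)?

fetch, merge, package, rollback

Base: (rollback, dist=0).
Iteration 1: edges from {rollback} -> (fetch, dist=1), (merge, dist=1).
Iteration 2: edges from {fetch,merge} -> (package, dist=2).
Iteration 3: no outgoing edges from {package}; recursion stops.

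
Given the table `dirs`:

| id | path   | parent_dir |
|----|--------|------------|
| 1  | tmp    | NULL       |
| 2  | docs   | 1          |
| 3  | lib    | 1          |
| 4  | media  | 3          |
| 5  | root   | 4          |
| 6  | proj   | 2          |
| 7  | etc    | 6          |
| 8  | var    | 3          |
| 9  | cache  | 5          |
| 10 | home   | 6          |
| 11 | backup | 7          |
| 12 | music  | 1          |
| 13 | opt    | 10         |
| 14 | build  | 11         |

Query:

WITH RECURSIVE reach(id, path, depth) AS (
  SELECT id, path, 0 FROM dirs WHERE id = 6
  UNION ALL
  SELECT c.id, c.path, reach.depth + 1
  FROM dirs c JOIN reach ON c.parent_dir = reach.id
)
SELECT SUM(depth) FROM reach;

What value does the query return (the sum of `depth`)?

Base: id=6 (proj) at depth 0.
Iteration 1: rows with parent_dir in {6} -> etc (id 7, depth 1), home (id 10, depth 1).
Iteration 2: rows with parent_dir in {7,10} -> backup (id 11, depth 2), opt (id 13, depth 2).
Iteration 3: rows with parent_dir in {11,13} -> build (id 14, depth 3).
Iteration 4: no rows with parent_dir in {14}; recursion stops.
SUM(depth) = 0 + 1 + 1 + 2 + 2 + 3 = 9.

9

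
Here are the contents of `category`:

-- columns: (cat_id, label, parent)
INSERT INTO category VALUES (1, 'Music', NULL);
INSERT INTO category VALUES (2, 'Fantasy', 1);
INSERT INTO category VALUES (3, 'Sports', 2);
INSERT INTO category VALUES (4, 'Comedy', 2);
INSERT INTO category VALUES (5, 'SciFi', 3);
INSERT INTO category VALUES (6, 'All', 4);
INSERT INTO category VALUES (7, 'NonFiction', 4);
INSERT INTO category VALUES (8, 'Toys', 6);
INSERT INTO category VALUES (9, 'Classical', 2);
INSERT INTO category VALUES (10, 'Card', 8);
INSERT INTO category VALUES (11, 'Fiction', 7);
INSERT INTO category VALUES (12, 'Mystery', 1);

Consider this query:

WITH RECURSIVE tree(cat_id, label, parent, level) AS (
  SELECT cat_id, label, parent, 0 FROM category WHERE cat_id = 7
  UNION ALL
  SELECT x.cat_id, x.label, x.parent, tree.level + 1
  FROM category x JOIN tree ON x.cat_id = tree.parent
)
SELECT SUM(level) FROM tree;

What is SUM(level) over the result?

Base: cat_id=7 (NonFiction), parent=4, level 0.
Iteration 1: join on cat_id=4 -> Comedy (id 4, parent=2, level 1).
Iteration 2: join on cat_id=2 -> Fantasy (id 2, parent=1, level 2).
Iteration 3: join on cat_id=1 -> Music (id 1, parent=NULL, level 3).
Iteration 4: parent is NULL; no match; recursion stops.
SUM(level) = 0 + 1 + 2 + 3 = 6.

6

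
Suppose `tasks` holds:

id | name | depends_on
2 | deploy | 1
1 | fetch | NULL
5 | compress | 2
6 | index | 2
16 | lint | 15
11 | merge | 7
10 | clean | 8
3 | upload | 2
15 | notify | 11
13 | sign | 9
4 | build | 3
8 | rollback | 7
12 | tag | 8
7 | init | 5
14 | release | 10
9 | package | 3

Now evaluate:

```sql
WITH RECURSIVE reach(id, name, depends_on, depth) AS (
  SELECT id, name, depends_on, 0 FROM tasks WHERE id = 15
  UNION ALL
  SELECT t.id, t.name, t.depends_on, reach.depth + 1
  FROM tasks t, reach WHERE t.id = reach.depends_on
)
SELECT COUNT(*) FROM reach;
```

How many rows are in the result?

6

Base: id=15 (notify), depends_on=11, depth 0.
Iteration 1: join on id=11 -> merge (id 11, depends_on=7, depth 1).
Iteration 2: join on id=7 -> init (id 7, depends_on=5, depth 2).
Iteration 3: join on id=5 -> compress (id 5, depends_on=2, depth 3).
Iteration 4: join on id=2 -> deploy (id 2, depends_on=1, depth 4).
Iteration 5: join on id=1 -> fetch (id 1, depends_on=NULL, depth 5).
Iteration 6: depends_on is NULL; no match; recursion stops.
Total rows emitted: 6.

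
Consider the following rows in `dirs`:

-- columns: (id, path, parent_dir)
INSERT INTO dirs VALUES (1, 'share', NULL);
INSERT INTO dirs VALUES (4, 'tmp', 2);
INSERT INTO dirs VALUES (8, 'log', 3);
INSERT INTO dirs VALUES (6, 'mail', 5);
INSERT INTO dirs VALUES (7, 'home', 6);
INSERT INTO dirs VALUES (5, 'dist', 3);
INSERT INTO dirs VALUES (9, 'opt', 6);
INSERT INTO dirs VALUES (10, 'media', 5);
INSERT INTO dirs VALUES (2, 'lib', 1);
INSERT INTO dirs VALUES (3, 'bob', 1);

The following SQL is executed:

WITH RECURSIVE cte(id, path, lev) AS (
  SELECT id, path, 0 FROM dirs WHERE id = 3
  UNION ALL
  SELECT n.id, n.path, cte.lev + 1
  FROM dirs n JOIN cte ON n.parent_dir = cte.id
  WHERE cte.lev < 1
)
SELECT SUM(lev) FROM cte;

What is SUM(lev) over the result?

Base: id=3 (bob) at lev 0.
Iteration 1: rows with parent_dir in {3} -> dist (id 5, lev 1), log (id 8, lev 1).
Iteration 2: lev < 1 fails for all current rows; recursion stops.
SUM(lev) = 0 + 1 + 1 = 2.

2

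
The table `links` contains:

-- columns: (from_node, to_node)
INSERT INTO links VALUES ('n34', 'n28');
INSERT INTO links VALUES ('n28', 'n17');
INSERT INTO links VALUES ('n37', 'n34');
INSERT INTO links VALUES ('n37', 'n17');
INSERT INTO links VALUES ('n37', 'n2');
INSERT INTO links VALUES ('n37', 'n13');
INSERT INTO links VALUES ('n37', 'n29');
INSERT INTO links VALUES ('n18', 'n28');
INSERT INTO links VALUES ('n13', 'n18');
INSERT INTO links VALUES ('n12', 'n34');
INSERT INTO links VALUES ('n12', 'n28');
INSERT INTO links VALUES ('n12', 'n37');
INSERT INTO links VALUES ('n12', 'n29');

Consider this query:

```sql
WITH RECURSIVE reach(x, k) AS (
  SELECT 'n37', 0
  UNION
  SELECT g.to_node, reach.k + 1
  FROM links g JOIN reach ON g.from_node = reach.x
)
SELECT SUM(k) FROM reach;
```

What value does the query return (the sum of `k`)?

19

Base: (n37, k=0).
Iteration 1: edges from {n37} -> (n13, k=1), (n17, k=1), (n2, k=1), (n29, k=1), (n34, k=1).
Iteration 2: edges from {n13,n17,n2,n29,n34} -> (n18, k=2), (n28, k=2).
Iteration 3: edges from {n18,n28} -> (n17, k=3), (n28, k=3).
Iteration 4: edges from {n17,n28} -> (n17, k=4).
Iteration 5: no outgoing edges from {n17}; recursion stops.
SUM(k) = 0 + 1 + 1 + 1 + 1 + 1 + 2 + 2 + 3 + 3 + 4 = 19.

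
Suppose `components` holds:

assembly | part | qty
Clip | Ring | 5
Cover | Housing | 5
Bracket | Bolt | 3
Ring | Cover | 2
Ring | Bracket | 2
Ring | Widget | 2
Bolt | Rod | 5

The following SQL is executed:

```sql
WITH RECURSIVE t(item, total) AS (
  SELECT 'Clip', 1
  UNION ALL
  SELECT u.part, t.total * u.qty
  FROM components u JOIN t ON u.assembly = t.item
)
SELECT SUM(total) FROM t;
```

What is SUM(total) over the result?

266

Base: (Clip, total=1).
Iteration 1: components of {Clip} -> Ring = 1*5 = 5.
Iteration 2: components of {Ring} -> Bracket = 5*2 = 10, Cover = 5*2 = 10, Widget = 5*2 = 10.
Iteration 3: components of {Bracket,Cover,Widget} -> Bolt = 10*3 = 30, Housing = 10*5 = 50.
Iteration 4: components of {Bolt,Housing} -> Rod = 30*5 = 150.
Iteration 5: no further components; recursion stops.
SUM(total) = 1 + 5 + 10 + 10 + 10 + 30 + 50 + 150 = 266.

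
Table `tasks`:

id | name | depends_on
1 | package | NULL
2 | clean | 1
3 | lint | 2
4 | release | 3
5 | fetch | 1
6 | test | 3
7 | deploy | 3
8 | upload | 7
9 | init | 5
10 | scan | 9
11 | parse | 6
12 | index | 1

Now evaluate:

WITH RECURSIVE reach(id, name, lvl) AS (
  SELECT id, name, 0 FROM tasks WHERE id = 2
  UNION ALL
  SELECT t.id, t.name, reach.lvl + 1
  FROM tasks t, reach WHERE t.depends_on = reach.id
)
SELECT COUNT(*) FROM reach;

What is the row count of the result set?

7

Base: id=2 (clean) at lvl 0.
Iteration 1: rows with depends_on in {2} -> lint (id 3, lvl 1).
Iteration 2: rows with depends_on in {3} -> release (id 4, lvl 2), test (id 6, lvl 2), deploy (id 7, lvl 2).
Iteration 3: rows with depends_on in {4,6,7} -> upload (id 8, lvl 3), parse (id 11, lvl 3).
Iteration 4: no rows with depends_on in {8,11}; recursion stops.
Total rows emitted: 7.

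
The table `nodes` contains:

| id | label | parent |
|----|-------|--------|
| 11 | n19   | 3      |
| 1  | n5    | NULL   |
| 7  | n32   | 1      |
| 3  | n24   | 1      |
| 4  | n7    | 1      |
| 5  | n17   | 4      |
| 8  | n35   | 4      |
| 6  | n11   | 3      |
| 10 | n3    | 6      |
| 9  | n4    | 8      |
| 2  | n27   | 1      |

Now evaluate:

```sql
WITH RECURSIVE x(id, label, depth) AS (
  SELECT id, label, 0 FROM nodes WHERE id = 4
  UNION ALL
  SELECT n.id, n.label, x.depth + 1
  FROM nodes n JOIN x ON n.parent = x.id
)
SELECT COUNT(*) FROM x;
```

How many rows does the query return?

4

Base: id=4 (n7) at depth 0.
Iteration 1: rows with parent in {4} -> n17 (id 5, depth 1), n35 (id 8, depth 1).
Iteration 2: rows with parent in {5,8} -> n4 (id 9, depth 2).
Iteration 3: no rows with parent in {9}; recursion stops.
Total rows emitted: 4.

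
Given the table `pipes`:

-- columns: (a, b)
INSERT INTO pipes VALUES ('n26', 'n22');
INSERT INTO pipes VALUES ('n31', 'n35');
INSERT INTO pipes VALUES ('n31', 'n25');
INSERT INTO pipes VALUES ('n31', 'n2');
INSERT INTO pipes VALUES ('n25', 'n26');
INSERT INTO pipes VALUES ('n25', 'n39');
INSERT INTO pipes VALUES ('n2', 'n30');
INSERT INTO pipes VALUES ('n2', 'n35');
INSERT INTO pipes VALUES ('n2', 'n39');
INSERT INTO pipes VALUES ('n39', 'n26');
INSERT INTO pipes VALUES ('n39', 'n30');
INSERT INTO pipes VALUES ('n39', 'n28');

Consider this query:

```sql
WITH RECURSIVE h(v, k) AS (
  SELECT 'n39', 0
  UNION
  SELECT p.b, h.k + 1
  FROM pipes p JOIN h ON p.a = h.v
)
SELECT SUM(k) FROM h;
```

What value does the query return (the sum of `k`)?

Base: (n39, k=0).
Iteration 1: edges from {n39} -> (n26, k=1), (n28, k=1), (n30, k=1).
Iteration 2: edges from {n26,n28,n30} -> (n22, k=2).
Iteration 3: no outgoing edges from {n22}; recursion stops.
SUM(k) = 0 + 1 + 1 + 1 + 2 = 5.

5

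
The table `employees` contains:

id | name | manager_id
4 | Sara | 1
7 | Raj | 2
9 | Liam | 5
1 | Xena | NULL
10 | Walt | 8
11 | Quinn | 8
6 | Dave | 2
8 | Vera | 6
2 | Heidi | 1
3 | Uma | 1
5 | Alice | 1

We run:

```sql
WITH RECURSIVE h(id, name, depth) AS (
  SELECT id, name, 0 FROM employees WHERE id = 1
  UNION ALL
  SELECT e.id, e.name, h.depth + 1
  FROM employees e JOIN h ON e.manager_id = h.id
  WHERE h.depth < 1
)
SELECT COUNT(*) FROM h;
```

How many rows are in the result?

5

Base: id=1 (Xena) at depth 0.
Iteration 1: rows with manager_id in {1} -> Heidi (id 2, depth 1), Uma (id 3, depth 1), Sara (id 4, depth 1), Alice (id 5, depth 1).
Iteration 2: depth < 1 fails for all current rows; recursion stops.
Total rows emitted: 5.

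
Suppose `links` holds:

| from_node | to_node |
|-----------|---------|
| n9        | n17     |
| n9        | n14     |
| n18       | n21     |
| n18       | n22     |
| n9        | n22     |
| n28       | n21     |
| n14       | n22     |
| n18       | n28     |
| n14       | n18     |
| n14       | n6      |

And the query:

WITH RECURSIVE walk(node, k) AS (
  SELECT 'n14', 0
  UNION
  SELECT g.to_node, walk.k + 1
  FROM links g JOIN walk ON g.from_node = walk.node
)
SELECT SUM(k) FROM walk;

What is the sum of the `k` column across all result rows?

Base: (n14, k=0).
Iteration 1: edges from {n14} -> (n18, k=1), (n22, k=1), (n6, k=1).
Iteration 2: edges from {n18,n22,n6} -> (n21, k=2), (n22, k=2), (n28, k=2).
Iteration 3: edges from {n21,n22,n28} -> (n21, k=3).
Iteration 4: no outgoing edges from {n21}; recursion stops.
SUM(k) = 0 + 1 + 1 + 1 + 2 + 2 + 2 + 3 = 12.

12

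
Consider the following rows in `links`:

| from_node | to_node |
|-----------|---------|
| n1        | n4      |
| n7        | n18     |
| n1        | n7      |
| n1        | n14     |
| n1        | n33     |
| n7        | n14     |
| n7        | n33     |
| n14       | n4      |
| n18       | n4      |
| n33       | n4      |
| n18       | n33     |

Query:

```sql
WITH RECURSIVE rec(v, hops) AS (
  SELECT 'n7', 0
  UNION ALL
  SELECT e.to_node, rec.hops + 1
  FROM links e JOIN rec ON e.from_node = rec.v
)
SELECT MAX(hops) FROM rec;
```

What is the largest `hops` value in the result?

Base: (n7, hops=0).
Iteration 1: edges from {n7} -> (n14, hops=1), (n18, hops=1), (n33, hops=1).
Iteration 2: edges from {n14,n18,n33} -> (n33, hops=2), (n4, hops=2) x3. [UNION ALL keeps all 4 new rows, including repeats]
Iteration 3: edges from {n33,n4} -> (n4, hops=3).
Iteration 4: no outgoing edges from {n4}; recursion stops.
hops values: 0, 1, 1, 1, 2, 2, 2, 2, 3; the maximum is 3.

3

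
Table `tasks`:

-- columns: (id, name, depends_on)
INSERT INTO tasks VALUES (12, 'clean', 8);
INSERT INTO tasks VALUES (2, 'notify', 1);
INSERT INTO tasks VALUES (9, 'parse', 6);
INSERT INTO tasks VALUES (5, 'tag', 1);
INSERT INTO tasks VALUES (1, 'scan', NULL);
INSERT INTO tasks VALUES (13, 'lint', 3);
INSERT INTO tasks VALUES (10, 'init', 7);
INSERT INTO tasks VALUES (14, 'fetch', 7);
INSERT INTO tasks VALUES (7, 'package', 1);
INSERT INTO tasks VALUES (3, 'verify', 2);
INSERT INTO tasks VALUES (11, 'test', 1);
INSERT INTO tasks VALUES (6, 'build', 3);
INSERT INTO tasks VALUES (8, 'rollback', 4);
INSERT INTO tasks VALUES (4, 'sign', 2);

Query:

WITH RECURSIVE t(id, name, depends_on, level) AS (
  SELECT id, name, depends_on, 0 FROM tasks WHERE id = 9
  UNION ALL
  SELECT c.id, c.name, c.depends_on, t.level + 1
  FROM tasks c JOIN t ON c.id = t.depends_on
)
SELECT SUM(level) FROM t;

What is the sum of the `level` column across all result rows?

10

Base: id=9 (parse), depends_on=6, level 0.
Iteration 1: join on id=6 -> build (id 6, depends_on=3, level 1).
Iteration 2: join on id=3 -> verify (id 3, depends_on=2, level 2).
Iteration 3: join on id=2 -> notify (id 2, depends_on=1, level 3).
Iteration 4: join on id=1 -> scan (id 1, depends_on=NULL, level 4).
Iteration 5: depends_on is NULL; no match; recursion stops.
SUM(level) = 0 + 1 + 2 + 3 + 4 = 10.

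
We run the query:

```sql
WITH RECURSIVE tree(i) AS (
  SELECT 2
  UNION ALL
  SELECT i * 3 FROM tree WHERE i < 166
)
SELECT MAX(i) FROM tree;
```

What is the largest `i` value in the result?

Base: i=2.
Iteration 1: 2 < 166 holds -> i = 2 * 3 = 6.
Iteration 2: 6 < 166 holds -> i = 6 * 3 = 18.
Iteration 3: 18 < 166 holds -> i = 18 * 3 = 54.
Iteration 4: 54 < 166 holds -> i = 54 * 3 = 162.
Iteration 5: 162 < 166 holds -> i = 162 * 3 = 486.
Iteration 6: 486 < 166 fails; recursion stops.
i values: 2, 6, 18, 54, 162, 486; the maximum is 486.

486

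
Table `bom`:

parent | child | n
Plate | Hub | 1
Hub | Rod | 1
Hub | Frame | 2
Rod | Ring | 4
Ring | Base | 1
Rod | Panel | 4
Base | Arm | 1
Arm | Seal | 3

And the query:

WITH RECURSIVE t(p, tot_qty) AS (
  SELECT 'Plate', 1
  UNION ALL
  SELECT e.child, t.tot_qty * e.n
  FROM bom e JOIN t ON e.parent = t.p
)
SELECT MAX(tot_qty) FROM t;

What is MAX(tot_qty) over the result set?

Base: (Plate, tot_qty=1).
Iteration 1: components of {Plate} -> Hub = 1*1 = 1.
Iteration 2: components of {Hub} -> Frame = 1*2 = 2, Rod = 1*1 = 1.
Iteration 3: components of {Frame,Rod} -> Panel = 1*4 = 4, Ring = 1*4 = 4.
Iteration 4: components of {Panel,Ring} -> Base = 4*1 = 4.
Iteration 5: components of {Base} -> Arm = 4*1 = 4.
Iteration 6: components of {Arm} -> Seal = 4*3 = 12.
Iteration 7: no further components; recursion stops.
tot_qty values: 1, 1, 1, 2, 4, 4, 4, 4, 12; the maximum is 12.

12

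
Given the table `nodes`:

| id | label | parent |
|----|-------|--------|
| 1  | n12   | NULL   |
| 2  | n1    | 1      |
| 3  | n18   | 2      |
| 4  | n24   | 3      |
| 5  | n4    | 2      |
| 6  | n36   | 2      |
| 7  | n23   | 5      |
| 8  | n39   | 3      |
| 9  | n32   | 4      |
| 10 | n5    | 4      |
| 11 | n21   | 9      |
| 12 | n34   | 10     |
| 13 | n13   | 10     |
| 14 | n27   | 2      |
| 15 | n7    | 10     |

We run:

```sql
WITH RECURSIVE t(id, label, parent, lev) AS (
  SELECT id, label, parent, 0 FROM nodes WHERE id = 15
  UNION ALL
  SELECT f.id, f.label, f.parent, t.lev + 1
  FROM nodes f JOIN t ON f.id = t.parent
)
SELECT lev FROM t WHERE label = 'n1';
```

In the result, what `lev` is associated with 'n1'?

Base: id=15 (n7), parent=10, lev 0.
Iteration 1: join on id=10 -> n5 (id 10, parent=4, lev 1).
Iteration 2: join on id=4 -> n24 (id 4, parent=3, lev 2).
Iteration 3: join on id=3 -> n18 (id 3, parent=2, lev 3).
Iteration 4: join on id=2 -> n1 (id 2, parent=1, lev 4).
Iteration 5: join on id=1 -> n12 (id 1, parent=NULL, lev 5).
Iteration 6: parent is NULL; no match; recursion stops.

4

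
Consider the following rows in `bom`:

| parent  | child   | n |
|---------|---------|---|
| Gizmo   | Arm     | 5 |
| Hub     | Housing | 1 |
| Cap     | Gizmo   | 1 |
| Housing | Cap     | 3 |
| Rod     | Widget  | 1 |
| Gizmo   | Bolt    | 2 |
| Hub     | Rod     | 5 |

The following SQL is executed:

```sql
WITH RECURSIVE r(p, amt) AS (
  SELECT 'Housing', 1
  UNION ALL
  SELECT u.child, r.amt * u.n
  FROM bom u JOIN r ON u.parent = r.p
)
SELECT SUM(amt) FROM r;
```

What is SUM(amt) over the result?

Base: (Housing, amt=1).
Iteration 1: components of {Housing} -> Cap = 1*3 = 3.
Iteration 2: components of {Cap} -> Gizmo = 3*1 = 3.
Iteration 3: components of {Gizmo} -> Arm = 3*5 = 15, Bolt = 3*2 = 6.
Iteration 4: no further components; recursion stops.
SUM(amt) = 1 + 3 + 3 + 15 + 6 = 28.

28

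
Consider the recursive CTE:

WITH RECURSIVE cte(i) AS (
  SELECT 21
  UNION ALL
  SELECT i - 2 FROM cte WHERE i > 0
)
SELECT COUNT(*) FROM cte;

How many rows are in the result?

Base: i=21.
Iteration 1: 21 > 0 holds -> i = 21 - 2 = 19.
Iteration 2: 19 > 0 holds -> i = 19 - 2 = 17.
Iteration 3: 17 > 0 holds -> i = 17 - 2 = 15.
Iteration 4: 15 > 0 holds -> i = 15 - 2 = 13.
Iteration 5: 13 > 0 holds -> i = 13 - 2 = 11.
Iteration 6: 11 > 0 holds -> i = 11 - 2 = 9.
Iteration 7: 9 > 0 holds -> i = 9 - 2 = 7.
Iteration 8: 7 > 0 holds -> i = 7 - 2 = 5.
Iteration 9: 5 > 0 holds -> i = 5 - 2 = 3.
Iteration 10: 3 > 0 holds -> i = 3 - 2 = 1.
Iteration 11: 1 > 0 holds -> i = 1 - 2 = -1.
Iteration 12: -1 > 0 fails; recursion stops.
Total rows emitted: 12.

12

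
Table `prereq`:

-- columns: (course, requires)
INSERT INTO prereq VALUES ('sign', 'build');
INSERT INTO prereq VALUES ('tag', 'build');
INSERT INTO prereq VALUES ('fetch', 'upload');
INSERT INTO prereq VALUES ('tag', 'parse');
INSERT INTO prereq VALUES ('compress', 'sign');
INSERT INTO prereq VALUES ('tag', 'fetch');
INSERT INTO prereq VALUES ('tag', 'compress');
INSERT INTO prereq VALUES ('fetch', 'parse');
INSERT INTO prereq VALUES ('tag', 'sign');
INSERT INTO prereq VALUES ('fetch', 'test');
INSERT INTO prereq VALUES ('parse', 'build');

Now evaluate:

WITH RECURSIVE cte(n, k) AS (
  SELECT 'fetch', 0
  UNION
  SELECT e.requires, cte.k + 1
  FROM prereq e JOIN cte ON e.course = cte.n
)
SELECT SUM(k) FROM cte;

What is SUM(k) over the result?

5

Base: (fetch, k=0).
Iteration 1: edges from {fetch} -> (parse, k=1), (test, k=1), (upload, k=1).
Iteration 2: edges from {parse,test,upload} -> (build, k=2).
Iteration 3: no outgoing edges from {build}; recursion stops.
SUM(k) = 0 + 1 + 1 + 1 + 2 = 5.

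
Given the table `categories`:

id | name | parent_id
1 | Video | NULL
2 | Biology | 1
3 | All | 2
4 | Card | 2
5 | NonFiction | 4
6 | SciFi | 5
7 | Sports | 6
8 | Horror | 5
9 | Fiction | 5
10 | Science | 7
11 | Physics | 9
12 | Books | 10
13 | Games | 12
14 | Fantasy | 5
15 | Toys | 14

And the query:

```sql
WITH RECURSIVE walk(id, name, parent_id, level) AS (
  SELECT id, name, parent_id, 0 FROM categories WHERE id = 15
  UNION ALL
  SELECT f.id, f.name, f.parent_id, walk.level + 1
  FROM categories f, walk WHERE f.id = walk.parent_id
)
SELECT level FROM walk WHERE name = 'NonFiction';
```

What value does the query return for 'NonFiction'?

2

Base: id=15 (Toys), parent_id=14, level 0.
Iteration 1: join on id=14 -> Fantasy (id 14, parent_id=5, level 1).
Iteration 2: join on id=5 -> NonFiction (id 5, parent_id=4, level 2).
Iteration 3: join on id=4 -> Card (id 4, parent_id=2, level 3).
Iteration 4: join on id=2 -> Biology (id 2, parent_id=1, level 4).
Iteration 5: join on id=1 -> Video (id 1, parent_id=NULL, level 5).
Iteration 6: parent_id is NULL; no match; recursion stops.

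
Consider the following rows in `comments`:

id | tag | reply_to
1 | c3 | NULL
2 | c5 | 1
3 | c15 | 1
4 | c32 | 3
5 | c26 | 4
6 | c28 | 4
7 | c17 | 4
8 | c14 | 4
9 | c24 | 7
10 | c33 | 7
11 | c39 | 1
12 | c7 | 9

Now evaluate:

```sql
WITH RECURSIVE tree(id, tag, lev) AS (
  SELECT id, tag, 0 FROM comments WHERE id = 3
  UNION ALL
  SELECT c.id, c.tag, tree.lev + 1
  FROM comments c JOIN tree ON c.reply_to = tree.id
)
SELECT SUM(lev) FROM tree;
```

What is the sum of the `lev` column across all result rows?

Base: id=3 (c15) at lev 0.
Iteration 1: rows with reply_to in {3} -> c32 (id 4, lev 1).
Iteration 2: rows with reply_to in {4} -> c26 (id 5, lev 2), c28 (id 6, lev 2), c17 (id 7, lev 2), c14 (id 8, lev 2).
Iteration 3: rows with reply_to in {5,6,7,8} -> c24 (id 9, lev 3), c33 (id 10, lev 3).
Iteration 4: rows with reply_to in {9,10} -> c7 (id 12, lev 4).
Iteration 5: no rows with reply_to in {12}; recursion stops.
SUM(lev) = 0 + 1 + 2 + 2 + 2 + 2 + 3 + 3 + 4 = 19.

19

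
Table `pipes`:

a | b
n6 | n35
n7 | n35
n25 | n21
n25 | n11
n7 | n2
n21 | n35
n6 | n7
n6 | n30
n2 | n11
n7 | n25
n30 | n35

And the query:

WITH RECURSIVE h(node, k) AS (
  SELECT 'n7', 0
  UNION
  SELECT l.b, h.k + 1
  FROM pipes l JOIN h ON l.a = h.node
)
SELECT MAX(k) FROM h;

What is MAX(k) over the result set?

3

Base: (n7, k=0).
Iteration 1: edges from {n7} -> (n2, k=1), (n25, k=1), (n35, k=1).
Iteration 2: edges from {n2,n25,n35} -> (n11, k=2), (n21, k=2). [UNION drops 1 duplicate row(s)]
Iteration 3: edges from {n11,n21} -> (n35, k=3).
Iteration 4: no outgoing edges from {n35}; recursion stops.
k values: 0, 1, 1, 1, 2, 2, 3; the maximum is 3.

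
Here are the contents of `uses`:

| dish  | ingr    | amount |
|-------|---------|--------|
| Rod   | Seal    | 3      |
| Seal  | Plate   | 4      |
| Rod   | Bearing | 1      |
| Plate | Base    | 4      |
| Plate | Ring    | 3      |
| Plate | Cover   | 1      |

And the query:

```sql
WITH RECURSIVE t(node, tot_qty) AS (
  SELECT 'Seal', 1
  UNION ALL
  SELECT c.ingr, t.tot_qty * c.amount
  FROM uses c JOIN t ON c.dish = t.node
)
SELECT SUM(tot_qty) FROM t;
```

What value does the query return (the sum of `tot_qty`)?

Base: (Seal, tot_qty=1).
Iteration 1: components of {Seal} -> Plate = 1*4 = 4.
Iteration 2: components of {Plate} -> Base = 4*4 = 16, Cover = 4*1 = 4, Ring = 4*3 = 12.
Iteration 3: no further components; recursion stops.
SUM(tot_qty) = 1 + 4 + 16 + 12 + 4 = 37.

37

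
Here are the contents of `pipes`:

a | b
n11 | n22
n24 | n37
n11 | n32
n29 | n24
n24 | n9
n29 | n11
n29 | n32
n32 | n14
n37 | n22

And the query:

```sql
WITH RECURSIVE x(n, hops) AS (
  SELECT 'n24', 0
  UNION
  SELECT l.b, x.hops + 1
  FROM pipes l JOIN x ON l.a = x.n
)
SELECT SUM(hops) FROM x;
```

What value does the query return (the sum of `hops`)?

4

Base: (n24, hops=0).
Iteration 1: edges from {n24} -> (n37, hops=1), (n9, hops=1).
Iteration 2: edges from {n37,n9} -> (n22, hops=2).
Iteration 3: no outgoing edges from {n22}; recursion stops.
SUM(hops) = 0 + 1 + 1 + 2 = 4.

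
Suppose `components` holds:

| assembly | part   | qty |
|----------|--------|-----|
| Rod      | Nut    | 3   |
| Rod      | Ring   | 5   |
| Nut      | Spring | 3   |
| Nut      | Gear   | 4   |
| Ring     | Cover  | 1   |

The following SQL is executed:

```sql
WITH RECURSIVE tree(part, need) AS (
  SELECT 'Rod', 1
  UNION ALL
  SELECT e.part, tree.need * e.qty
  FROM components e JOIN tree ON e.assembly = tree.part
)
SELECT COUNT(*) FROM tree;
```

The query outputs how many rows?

6

Base: (Rod, need=1).
Iteration 1: components of {Rod} -> Nut = 1*3 = 3, Ring = 1*5 = 5.
Iteration 2: components of {Nut,Ring} -> Cover = 5*1 = 5, Gear = 3*4 = 12, Spring = 3*3 = 9.
Iteration 3: no further components; recursion stops.
Total rows emitted: 6.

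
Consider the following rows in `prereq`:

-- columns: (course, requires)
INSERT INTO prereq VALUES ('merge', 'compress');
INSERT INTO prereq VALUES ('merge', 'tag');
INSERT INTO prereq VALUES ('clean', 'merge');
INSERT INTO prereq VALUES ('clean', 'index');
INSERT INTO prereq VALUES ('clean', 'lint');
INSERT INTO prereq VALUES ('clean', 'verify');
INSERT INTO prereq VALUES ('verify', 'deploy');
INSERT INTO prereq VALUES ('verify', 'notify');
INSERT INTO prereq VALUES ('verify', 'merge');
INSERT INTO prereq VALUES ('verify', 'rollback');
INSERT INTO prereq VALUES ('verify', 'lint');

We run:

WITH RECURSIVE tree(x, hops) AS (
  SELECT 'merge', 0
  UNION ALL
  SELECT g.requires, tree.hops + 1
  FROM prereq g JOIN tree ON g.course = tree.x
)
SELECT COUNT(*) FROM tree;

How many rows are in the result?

3

Base: (merge, hops=0).
Iteration 1: edges from {merge} -> (compress, hops=1), (tag, hops=1).
Iteration 2: no outgoing edges from {compress,tag}; recursion stops.
Total rows emitted: 3.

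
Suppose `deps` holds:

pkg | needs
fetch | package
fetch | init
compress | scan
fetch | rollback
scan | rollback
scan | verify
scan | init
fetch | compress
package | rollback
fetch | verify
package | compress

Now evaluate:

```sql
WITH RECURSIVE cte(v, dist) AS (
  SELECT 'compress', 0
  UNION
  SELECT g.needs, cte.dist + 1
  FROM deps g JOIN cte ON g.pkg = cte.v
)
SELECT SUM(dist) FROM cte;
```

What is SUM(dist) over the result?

Base: (compress, dist=0).
Iteration 1: edges from {compress} -> (scan, dist=1).
Iteration 2: edges from {scan} -> (init, dist=2), (rollback, dist=2), (verify, dist=2).
Iteration 3: no outgoing edges from {init,rollback,verify}; recursion stops.
SUM(dist) = 0 + 1 + 2 + 2 + 2 = 7.

7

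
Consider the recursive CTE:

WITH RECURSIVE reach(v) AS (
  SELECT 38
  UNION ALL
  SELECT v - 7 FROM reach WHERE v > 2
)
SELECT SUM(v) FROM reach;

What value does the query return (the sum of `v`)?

Base: v=38.
Iteration 1: 38 > 2 holds -> v = 38 - 7 = 31.
Iteration 2: 31 > 2 holds -> v = 31 - 7 = 24.
Iteration 3: 24 > 2 holds -> v = 24 - 7 = 17.
Iteration 4: 17 > 2 holds -> v = 17 - 7 = 10.
Iteration 5: 10 > 2 holds -> v = 10 - 7 = 3.
Iteration 6: 3 > 2 holds -> v = 3 - 7 = -4.
Iteration 7: -4 > 2 fails; recursion stops.
SUM(v) = 38 + 31 + 24 + 17 + 10 + 3 + -4 = 119.

119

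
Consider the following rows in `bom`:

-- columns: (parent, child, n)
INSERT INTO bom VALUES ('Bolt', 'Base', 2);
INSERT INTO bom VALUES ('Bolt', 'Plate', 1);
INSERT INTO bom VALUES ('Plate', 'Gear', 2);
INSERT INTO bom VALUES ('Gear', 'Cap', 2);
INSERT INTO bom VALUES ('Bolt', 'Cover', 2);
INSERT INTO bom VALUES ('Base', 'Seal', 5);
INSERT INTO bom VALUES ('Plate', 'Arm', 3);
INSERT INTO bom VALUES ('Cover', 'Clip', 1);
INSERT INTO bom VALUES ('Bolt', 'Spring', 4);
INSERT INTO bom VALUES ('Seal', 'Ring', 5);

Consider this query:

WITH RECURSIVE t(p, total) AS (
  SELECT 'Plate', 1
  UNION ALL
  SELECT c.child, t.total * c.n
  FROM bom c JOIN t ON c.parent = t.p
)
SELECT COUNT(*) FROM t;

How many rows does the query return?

4

Base: (Plate, total=1).
Iteration 1: components of {Plate} -> Arm = 1*3 = 3, Gear = 1*2 = 2.
Iteration 2: components of {Arm,Gear} -> Cap = 2*2 = 4.
Iteration 3: no further components; recursion stops.
Total rows emitted: 4.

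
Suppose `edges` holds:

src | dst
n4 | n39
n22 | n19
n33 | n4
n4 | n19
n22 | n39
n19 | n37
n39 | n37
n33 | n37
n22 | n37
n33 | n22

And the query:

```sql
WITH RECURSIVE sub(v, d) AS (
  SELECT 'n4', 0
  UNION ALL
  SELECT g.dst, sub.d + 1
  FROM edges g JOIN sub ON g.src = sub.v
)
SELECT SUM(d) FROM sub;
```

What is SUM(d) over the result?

Base: (n4, d=0).
Iteration 1: edges from {n4} -> (n19, d=1), (n39, d=1).
Iteration 2: edges from {n19,n39} -> (n37, d=2) x2. [UNION ALL keeps all 2 new rows, including repeats]
Iteration 3: no outgoing edges from {n37}; recursion stops.
SUM(d) = 0 + 1 + 1 + 2 + 2 = 6.

6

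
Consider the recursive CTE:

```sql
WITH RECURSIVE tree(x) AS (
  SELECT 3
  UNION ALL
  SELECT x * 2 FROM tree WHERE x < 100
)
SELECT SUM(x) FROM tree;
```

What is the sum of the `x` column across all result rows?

Base: x=3.
Iteration 1: 3 < 100 holds -> x = 3 * 2 = 6.
Iteration 2: 6 < 100 holds -> x = 6 * 2 = 12.
Iteration 3: 12 < 100 holds -> x = 12 * 2 = 24.
Iteration 4: 24 < 100 holds -> x = 24 * 2 = 48.
Iteration 5: 48 < 100 holds -> x = 48 * 2 = 96.
Iteration 6: 96 < 100 holds -> x = 96 * 2 = 192.
Iteration 7: 192 < 100 fails; recursion stops.
SUM(x) = 3 + 6 + 12 + 24 + 48 + 96 + 192 = 381.

381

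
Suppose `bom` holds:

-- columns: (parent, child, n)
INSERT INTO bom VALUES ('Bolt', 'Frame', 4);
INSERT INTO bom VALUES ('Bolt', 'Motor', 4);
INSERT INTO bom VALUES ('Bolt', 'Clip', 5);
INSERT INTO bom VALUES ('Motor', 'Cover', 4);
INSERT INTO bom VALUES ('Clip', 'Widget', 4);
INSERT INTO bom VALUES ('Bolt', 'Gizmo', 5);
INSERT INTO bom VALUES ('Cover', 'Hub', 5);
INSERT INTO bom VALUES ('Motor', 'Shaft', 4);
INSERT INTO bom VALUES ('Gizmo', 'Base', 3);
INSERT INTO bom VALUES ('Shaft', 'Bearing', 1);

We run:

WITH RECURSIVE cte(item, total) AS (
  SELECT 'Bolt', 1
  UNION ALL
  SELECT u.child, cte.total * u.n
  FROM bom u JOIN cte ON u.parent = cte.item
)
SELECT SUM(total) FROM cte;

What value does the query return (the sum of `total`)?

Base: (Bolt, total=1).
Iteration 1: components of {Bolt} -> Clip = 1*5 = 5, Frame = 1*4 = 4, Gizmo = 1*5 = 5, Motor = 1*4 = 4.
Iteration 2: components of {Clip,Frame,Gizmo,Motor} -> Base = 5*3 = 15, Cover = 4*4 = 16, Shaft = 4*4 = 16, Widget = 5*4 = 20.
Iteration 3: components of {Base,Cover,Shaft,Widget} -> Bearing = 16*1 = 16, Hub = 16*5 = 80.
Iteration 4: no further components; recursion stops.
SUM(total) = 1 + 4 + 4 + 5 + 5 + 16 + 16 + 20 + 15 + 80 + 16 = 182.

182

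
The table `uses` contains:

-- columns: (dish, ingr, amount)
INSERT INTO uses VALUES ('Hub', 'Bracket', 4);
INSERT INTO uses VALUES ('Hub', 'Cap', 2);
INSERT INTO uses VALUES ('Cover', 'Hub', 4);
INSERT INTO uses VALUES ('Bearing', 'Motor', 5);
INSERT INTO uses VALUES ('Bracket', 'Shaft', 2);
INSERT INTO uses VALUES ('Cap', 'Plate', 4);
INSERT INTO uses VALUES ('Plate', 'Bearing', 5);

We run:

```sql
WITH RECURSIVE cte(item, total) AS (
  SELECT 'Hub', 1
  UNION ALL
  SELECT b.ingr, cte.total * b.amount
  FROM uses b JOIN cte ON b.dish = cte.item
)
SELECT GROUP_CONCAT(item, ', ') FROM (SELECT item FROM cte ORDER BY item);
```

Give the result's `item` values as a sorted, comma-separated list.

Base: (Hub, total=1).
Iteration 1: components of {Hub} -> Bracket = 1*4 = 4, Cap = 1*2 = 2.
Iteration 2: components of {Bracket,Cap} -> Plate = 2*4 = 8, Shaft = 4*2 = 8.
Iteration 3: components of {Plate,Shaft} -> Bearing = 8*5 = 40.
Iteration 4: components of {Bearing} -> Motor = 40*5 = 200.
Iteration 5: no further components; recursion stops.

Bearing, Bracket, Cap, Hub, Motor, Plate, Shaft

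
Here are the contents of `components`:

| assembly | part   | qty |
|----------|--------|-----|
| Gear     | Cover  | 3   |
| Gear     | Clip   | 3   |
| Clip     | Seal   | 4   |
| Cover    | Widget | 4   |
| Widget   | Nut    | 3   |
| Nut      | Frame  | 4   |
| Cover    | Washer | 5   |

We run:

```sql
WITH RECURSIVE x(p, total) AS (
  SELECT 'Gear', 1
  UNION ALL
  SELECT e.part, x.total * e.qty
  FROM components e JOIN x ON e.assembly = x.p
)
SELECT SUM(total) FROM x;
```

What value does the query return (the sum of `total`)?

Base: (Gear, total=1).
Iteration 1: components of {Gear} -> Clip = 1*3 = 3, Cover = 1*3 = 3.
Iteration 2: components of {Clip,Cover} -> Seal = 3*4 = 12, Washer = 3*5 = 15, Widget = 3*4 = 12.
Iteration 3: components of {Seal,Washer,Widget} -> Nut = 12*3 = 36.
Iteration 4: components of {Nut} -> Frame = 36*4 = 144.
Iteration 5: no further components; recursion stops.
SUM(total) = 1 + 3 + 3 + 12 + 15 + 12 + 36 + 144 = 226.

226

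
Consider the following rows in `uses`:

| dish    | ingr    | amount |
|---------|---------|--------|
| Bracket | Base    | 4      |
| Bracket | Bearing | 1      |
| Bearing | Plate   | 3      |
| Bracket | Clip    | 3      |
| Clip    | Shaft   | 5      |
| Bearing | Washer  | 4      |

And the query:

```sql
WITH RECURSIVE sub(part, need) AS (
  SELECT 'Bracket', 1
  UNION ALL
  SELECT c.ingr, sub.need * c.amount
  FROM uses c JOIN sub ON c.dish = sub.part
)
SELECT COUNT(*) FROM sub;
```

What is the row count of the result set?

7

Base: (Bracket, need=1).
Iteration 1: components of {Bracket} -> Base = 1*4 = 4, Bearing = 1*1 = 1, Clip = 1*3 = 3.
Iteration 2: components of {Base,Bearing,Clip} -> Plate = 1*3 = 3, Shaft = 3*5 = 15, Washer = 1*4 = 4.
Iteration 3: no further components; recursion stops.
Total rows emitted: 7.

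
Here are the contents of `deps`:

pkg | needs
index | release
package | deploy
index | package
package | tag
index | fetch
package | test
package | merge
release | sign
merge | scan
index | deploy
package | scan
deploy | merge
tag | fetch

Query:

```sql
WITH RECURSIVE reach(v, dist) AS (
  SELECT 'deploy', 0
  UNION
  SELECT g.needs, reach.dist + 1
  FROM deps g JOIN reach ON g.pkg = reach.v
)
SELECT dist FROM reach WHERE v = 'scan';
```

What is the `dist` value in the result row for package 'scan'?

2

Base: (deploy, dist=0).
Iteration 1: edges from {deploy} -> (merge, dist=1).
Iteration 2: edges from {merge} -> (scan, dist=2).
Iteration 3: no outgoing edges from {scan}; recursion stops.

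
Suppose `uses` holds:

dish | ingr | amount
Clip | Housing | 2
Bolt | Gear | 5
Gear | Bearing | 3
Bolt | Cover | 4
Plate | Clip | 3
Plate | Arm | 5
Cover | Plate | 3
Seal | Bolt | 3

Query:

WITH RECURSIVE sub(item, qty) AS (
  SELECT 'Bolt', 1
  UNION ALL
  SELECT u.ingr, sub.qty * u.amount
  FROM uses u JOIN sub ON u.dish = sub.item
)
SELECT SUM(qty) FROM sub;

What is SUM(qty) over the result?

Base: (Bolt, qty=1).
Iteration 1: components of {Bolt} -> Cover = 1*4 = 4, Gear = 1*5 = 5.
Iteration 2: components of {Cover,Gear} -> Bearing = 5*3 = 15, Plate = 4*3 = 12.
Iteration 3: components of {Bearing,Plate} -> Arm = 12*5 = 60, Clip = 12*3 = 36.
Iteration 4: components of {Arm,Clip} -> Housing = 36*2 = 72.
Iteration 5: no further components; recursion stops.
SUM(qty) = 1 + 4 + 5 + 12 + 15 + 60 + 36 + 72 = 205.

205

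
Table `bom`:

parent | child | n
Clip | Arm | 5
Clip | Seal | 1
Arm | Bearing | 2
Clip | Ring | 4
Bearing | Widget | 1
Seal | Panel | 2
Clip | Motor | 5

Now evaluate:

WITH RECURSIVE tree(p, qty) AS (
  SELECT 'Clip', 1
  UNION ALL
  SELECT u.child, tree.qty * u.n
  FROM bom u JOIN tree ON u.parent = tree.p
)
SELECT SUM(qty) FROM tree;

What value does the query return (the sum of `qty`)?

38

Base: (Clip, qty=1).
Iteration 1: components of {Clip} -> Arm = 1*5 = 5, Motor = 1*5 = 5, Ring = 1*4 = 4, Seal = 1*1 = 1.
Iteration 2: components of {Arm,Motor,Ring,Seal} -> Bearing = 5*2 = 10, Panel = 1*2 = 2.
Iteration 3: components of {Bearing,Panel} -> Widget = 10*1 = 10.
Iteration 4: no further components; recursion stops.
SUM(qty) = 1 + 5 + 1 + 4 + 5 + 10 + 2 + 10 = 38.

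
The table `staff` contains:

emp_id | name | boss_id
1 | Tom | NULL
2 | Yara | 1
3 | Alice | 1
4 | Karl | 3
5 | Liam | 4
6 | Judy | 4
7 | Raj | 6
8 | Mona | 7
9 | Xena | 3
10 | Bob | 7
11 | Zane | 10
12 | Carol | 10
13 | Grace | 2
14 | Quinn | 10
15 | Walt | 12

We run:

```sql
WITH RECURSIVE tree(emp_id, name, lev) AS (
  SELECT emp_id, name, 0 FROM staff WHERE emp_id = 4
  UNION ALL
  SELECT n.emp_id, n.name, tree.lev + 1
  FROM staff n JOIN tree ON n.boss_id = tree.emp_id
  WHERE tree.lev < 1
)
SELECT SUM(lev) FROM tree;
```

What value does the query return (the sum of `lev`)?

Base: emp_id=4 (Karl) at lev 0.
Iteration 1: rows with boss_id in {4} -> Liam (id 5, lev 1), Judy (id 6, lev 1).
Iteration 2: lev < 1 fails for all current rows; recursion stops.
SUM(lev) = 0 + 1 + 1 = 2.

2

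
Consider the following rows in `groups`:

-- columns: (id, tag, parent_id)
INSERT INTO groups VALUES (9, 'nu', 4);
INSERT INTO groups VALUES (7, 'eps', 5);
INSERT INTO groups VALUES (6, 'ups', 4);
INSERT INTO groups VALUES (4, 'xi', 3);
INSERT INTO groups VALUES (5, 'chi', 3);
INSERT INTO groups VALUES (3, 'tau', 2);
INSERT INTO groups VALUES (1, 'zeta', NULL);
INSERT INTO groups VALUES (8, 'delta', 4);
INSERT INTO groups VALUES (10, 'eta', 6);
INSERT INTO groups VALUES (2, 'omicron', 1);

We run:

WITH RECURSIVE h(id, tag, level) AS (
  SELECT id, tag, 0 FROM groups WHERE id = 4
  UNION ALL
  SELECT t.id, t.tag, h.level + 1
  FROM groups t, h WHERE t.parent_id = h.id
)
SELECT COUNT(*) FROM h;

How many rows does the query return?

5

Base: id=4 (xi) at level 0.
Iteration 1: rows with parent_id in {4} -> ups (id 6, level 1), delta (id 8, level 1), nu (id 9, level 1).
Iteration 2: rows with parent_id in {6,8,9} -> eta (id 10, level 2).
Iteration 3: no rows with parent_id in {10}; recursion stops.
Total rows emitted: 5.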